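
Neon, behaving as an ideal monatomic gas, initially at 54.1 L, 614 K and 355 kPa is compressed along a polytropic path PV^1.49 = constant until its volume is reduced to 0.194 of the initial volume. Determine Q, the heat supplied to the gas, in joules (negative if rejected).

-12800 J

n = P₁V₁/(RT₁) = 355×54.1/(8.314×614) = 3.76 mol.
Polytropic n=1.49: T₂ = T₁(V₁/V₂)^(n−1) = 614×(5.15)^0.49 = 1370 K; P₂ = P₁(V₁/V₂)^n = 4090 kPa.
W = (P₁V₁−P₂V₂)/(n−1) = (355×54.1−4090×10.5)/0.49 = -48300 J.
ΔU = nCvΔT = 3.76×12.5×(1370−614) = 35500 J.
Q = ΔU + W = -12800 J.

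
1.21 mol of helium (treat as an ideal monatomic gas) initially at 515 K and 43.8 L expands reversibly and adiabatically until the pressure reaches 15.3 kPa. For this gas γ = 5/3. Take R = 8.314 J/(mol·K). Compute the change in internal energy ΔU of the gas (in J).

-4340 J

P₁ = nRT₁/V₁ = 1.21×8.314×515/43.8 = 118 kPa.
Adiabatic: T₂/T₁ = (P₂/P₁)^((γ−1)/γ) ⇒ T₂ = 515×(0.129)^0.400 = 227 K; V₂ = 149 L.
For an ideal gas ΔU = nCvΔT with Cv = (3/2)R = 12.5 J/(mol·K).
ΔU = 1.21×12.5×(227−515) = -4340 J.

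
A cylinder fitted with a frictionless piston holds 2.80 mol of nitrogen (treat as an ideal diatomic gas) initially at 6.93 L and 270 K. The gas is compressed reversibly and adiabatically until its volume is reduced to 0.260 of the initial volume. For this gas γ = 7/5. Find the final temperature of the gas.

P₁ = nRT₁/V₁ = 2.80×8.314×270/6.93 = 907 kPa.
Adiabatic: TV^(γ−1) = const ⇒ T₂ = 270×(3.85)^0.400 = 463 K; PV^γ = const ⇒ P₂ = 5980 kPa.

463 K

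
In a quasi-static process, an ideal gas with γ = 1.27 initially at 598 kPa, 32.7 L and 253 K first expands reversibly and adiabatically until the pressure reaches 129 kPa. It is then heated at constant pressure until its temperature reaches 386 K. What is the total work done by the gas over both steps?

35900 J

n = P₁V₁/(RT₁) = 598×32.7/(8.314×253) = 9.30 mol.
Step 1 — Adiabatic: T₂/T₁ = (P₂/P₁)^((γ−1)/γ) ⇒ T₂ = 253×(0.216)^0.213 = 183 K; V₂ = 109 L.
ΔU = nCvΔT = 9.30×30.8×(183−253) = -20200 J.
Q = 0 for an adiabatic process, so W = −ΔU = 20200 J.
State after step 1: P = 129 kPa, V = 109 L, T = 183 K.
Step 2 — Isobaric: P stays 129 kPa; V/T = const ⇒ T₂ = 386 K, V₂ = 231 L.
W = PΔV = 129×(231−109) kPa·L = 15700 J.
ΔU = nCvΔT = 9.30×30.8×(386−183) = 58200 J.
Q = ΔU + W = nCpΔT = 73900 J.
Net over both steps: W = 35900 J, Q = 73900 J, ΔU = 38100 J.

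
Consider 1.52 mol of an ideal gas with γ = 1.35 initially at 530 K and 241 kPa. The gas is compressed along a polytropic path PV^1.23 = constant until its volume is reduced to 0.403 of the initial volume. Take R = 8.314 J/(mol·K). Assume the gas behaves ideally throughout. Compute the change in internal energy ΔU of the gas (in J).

4450 J

V₁ = nRT₁/P₁ = 1.52×8.314×530/241 = 27.8 L.
Polytropic n=1.23: T₂ = T₁(V₁/V₂)^(n−1) = 530×(2.48)^0.23 = 653 K; P₂ = P₁(V₁/V₂)^n = 737 kPa.
For an ideal gas ΔU = nCvΔT with Cv = R/(γ−1) = 23.8 J/(mol·K).
ΔU = 1.52×23.8×(653−530) = 4450 J.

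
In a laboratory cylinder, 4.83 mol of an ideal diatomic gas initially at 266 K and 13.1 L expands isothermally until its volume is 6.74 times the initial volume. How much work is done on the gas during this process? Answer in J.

-20400 J

P₁ = nRT₁/V₁ = 4.83×8.314×266/13.1 = 815 kPa.
Isothermal: T stays 266 K; PV = const ⇒ V₂ = 88.3 L, P₂ = 121 kPa.
W = nRT ln(V₂/V₁) = 4.83×8.314×266×ln(6.74) = 20400 J.
Work done on the gas = −W_by = -20400 J.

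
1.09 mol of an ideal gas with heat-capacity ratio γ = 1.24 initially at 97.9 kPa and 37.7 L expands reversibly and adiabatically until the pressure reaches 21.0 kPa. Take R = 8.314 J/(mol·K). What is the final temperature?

302 K

T₁ = P₁V₁/(nR) = 97.9×37.7/(1.09×8.314) = 407 K.
Adiabatic: T₂/T₁ = (P₂/P₁)^((γ−1)/γ) ⇒ T₂ = 407×(0.215)^0.194 = 302 K; V₂ = 130 L.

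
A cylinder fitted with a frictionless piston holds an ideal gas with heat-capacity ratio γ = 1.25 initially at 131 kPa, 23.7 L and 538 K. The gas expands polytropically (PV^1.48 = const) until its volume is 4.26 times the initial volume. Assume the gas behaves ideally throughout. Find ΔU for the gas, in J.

-6220 J

n = P₁V₁/(RT₁) = 131×23.7/(8.314×538) = 0.694 mol.
Polytropic n=1.48: T₂ = T₁(V₁/V₂)^(n−1) = 538×(0.235)^0.48 = 268 K; P₂ = P₁(V₁/V₂)^n = 15.3 kPa.
For an ideal gas ΔU = nCvΔT with Cv = R/(γ−1) = 33.3 J/(mol·K).
ΔU = 0.694×33.3×(268−538) = -6220 J.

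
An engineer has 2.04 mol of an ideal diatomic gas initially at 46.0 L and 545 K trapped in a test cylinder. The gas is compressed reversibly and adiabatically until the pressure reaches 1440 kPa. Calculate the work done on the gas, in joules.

P₁ = nRT₁/V₁ = 2.04×8.314×545/46.0 = 201 kPa.
Adiabatic: T₂/T₁ = (P₂/P₁)^((γ−1)/γ) ⇒ T₂ = 545×(7.17)^0.286 = 957 K; V₂ = 11.3 L.
ΔU = nCvΔT = 2.04×20.8×(957−545) = 17500 J.
Q = 0 for an adiabatic process, so W = −ΔU = -17500 J.
Work done on the gas = −W_by = 17500 J.

17500 J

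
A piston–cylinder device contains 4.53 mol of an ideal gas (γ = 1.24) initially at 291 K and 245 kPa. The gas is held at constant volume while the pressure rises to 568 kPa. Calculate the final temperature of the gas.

V₁ = nRT₁/P₁ = 4.53×8.314×291/245 = 44.7 L.
Isochoric: V stays 44.7 L; P/T = const ⇒ T₂ = 675 K, P₂ = 568 kPa.

675 K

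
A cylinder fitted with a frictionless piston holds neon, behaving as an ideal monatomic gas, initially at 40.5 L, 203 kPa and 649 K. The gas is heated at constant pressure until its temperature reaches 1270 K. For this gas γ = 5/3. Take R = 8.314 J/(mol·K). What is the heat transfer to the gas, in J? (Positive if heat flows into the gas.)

n = P₁V₁/(RT₁) = 203×40.5/(8.314×649) = 1.52 mol.
Isobaric: P stays 203 kPa; V/T = const ⇒ T₂ = 1270 K, V₂ = 79.3 L.
W = PΔV = 203×(79.3−40.5) kPa·L = 7870 J.
ΔU = nCvΔT = 1.52×12.5×(1270−649) = 11800 J.
Q = ΔU + W = nCpΔT = 19700 J.

19700 J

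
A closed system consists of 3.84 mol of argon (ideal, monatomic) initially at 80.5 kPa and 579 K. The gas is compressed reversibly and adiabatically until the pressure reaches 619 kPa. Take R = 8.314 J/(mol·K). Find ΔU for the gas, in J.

V₁ = nRT₁/P₁ = 3.84×8.314×579/80.5 = 230 L.
Adiabatic: T₂/T₁ = (P₂/P₁)^((γ−1)/γ) ⇒ T₂ = 579×(7.69)^0.400 = 1310 K; V₂ = 67.5 L.
For an ideal gas ΔU = nCvΔT with Cv = (3/2)R = 12.5 J/(mol·K).
ΔU = 3.84×12.5×(1310−579) = 35000 J.

35000 J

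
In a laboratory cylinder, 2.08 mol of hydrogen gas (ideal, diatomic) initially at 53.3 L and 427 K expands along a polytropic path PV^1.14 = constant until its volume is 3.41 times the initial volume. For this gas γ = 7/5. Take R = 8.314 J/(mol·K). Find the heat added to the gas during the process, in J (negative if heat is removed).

5410 J

P₁ = nRT₁/V₁ = 2.08×8.314×427/53.3 = 139 kPa.
Polytropic n=1.14: T₂ = T₁(V₁/V₂)^(n−1) = 427×(0.293)^0.14 = 360 K; P₂ = P₁(V₁/V₂)^n = 34.2 kPa.
W = (P₁V₁−P₂V₂)/(n−1) = (139×53.3−34.2×182)/0.14 = 8320 J.
ΔU = nCvΔT = 2.08×20.8×(360−427) = -2910 J.
Q = ΔU + W = 5410 J.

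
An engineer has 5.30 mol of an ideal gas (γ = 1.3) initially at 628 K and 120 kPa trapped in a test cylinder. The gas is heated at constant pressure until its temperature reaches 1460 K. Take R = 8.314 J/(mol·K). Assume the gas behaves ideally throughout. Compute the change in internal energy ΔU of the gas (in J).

V₁ = nRT₁/P₁ = 5.30×8.314×628/120 = 231 L.
Isobaric: P stays 120 kPa; V/T = const ⇒ T₂ = 1460 K, V₂ = 536 L.
For an ideal gas ΔU = nCvΔT with Cv = R/(γ−1) = 27.7 J/(mol·K).
ΔU = 5.30×27.7×(1460−628) = 122000 J.

122000 J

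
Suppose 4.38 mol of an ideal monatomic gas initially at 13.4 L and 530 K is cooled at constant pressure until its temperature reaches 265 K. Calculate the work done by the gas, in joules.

-9650 J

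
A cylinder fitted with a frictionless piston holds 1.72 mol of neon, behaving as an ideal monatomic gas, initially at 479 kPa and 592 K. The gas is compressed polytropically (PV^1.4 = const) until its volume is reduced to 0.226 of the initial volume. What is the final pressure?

3840 kPa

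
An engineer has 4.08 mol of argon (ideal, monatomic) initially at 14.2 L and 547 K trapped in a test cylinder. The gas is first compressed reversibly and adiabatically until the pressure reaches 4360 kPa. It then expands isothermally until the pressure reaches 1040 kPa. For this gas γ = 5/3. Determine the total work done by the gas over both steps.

25800 J

P₁ = nRT₁/V₁ = 4.08×8.314×547/14.2 = 1310 kPa.
Step 1 — Adiabatic: T₂/T₁ = (P₂/P₁)^((γ−1)/γ) ⇒ T₂ = 547×(3.34)^0.400 = 886 K; V₂ = 6.89 L.
ΔU = nCvΔT = 4.08×12.5×(886−547) = 17200 J.
Q = 0 for an adiabatic process, so W = −ΔU = -17200 J.
State after step 1: P = 4360 kPa, V = 6.89 L, T = 886 K.
Step 2 — Isothermal: T stays 886 K; PV = const ⇒ V₂ = 28.9 L, P₂ = 1040 kPa.
ΔU = 0 (ideal gas, T constant).
W = nRT ln(V₂/V₁) = 4.08×8.314×886×ln(4.19) = 43100 J.
Q = ΔU + W = 43100 J.
Net over both steps: W = 25800 J, Q = 43100 J, ΔU = 17200 J.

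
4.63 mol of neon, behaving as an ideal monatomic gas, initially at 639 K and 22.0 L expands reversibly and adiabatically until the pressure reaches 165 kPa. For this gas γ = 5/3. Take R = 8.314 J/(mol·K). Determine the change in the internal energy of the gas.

P₁ = nRT₁/V₁ = 4.63×8.314×639/22.0 = 1120 kPa.
Adiabatic: T₂/T₁ = (P₂/P₁)^((γ−1)/γ) ⇒ T₂ = 639×(0.148)^0.400 = 297 K; V₂ = 69.3 L.
For an ideal gas ΔU = nCvΔT with Cv = (3/2)R = 12.5 J/(mol·K).
ΔU = 4.63×12.5×(297−639) = -19700 J.

-19700 J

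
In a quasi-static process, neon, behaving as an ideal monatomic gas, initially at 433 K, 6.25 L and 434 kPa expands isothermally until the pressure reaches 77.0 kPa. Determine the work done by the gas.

n = P₁V₁/(RT₁) = 434×6.25/(8.314×433) = 0.753 mol.
Isothermal: T stays 433 K; PV = const ⇒ V₂ = 35.2 L, P₂ = 77.0 kPa.
W = nRT ln(V₂/V₁) = 0.753×8.314×433×ln(5.64) = 4690 J.

4690 J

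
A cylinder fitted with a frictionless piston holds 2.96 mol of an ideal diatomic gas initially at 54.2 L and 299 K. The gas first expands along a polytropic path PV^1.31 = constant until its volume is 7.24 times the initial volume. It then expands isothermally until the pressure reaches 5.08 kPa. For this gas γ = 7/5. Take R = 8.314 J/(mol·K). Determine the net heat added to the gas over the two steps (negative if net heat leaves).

5210 J

P₁ = nRT₁/V₁ = 2.96×8.314×299/54.2 = 136 kPa.
Step 1 — Polytropic n=1.31: T₂ = T₁(V₁/V₂)^(n−1) = 299×(0.138)^0.31 = 162 K; P₂ = P₁(V₁/V₂)^n = 10.2 kPa.
W = (P₁V₁−P₂V₂)/(n−1) = (136×54.2−10.2×392)/0.31 = 10900 J.
ΔU = nCvΔT = 2.96×20.8×(162−299) = -8440 J.
Q = ΔU + W = 2450 J.
State after step 1: P = 10.2 kPa, V = 392 L, T = 162 K.
Step 2 — Isothermal: T stays 162 K; PV = const ⇒ V₂ = 784 L, P₂ = 5.08 kPa.
ΔU = 0 (ideal gas, T constant).
W = nRT ln(V₂/V₁) = 2.96×8.314×162×ln(2.00) = 2760 J.
Q = ΔU + W = 2760 J.
Net over both steps: W = 13600 J, Q = 5210 J, ΔU = -8440 J.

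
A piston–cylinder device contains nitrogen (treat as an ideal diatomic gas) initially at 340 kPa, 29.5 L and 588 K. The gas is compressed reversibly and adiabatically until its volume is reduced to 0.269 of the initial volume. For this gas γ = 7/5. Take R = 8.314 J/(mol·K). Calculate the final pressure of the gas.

Adiabatic: TV^(γ−1) = const ⇒ T₂ = 588×(3.72)^0.400 = 994 K; PV^γ = const ⇒ P₂ = 2140 kPa.

2140 kPa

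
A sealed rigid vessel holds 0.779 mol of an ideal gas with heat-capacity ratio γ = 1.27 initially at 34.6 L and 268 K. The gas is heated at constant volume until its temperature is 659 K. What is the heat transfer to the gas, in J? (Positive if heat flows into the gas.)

9380 J

P₁ = nRT₁/V₁ = 0.779×8.314×268/34.6 = 50.2 kPa.
Isochoric: V stays 34.6 L; P/T = const ⇒ T₂ = 659 K, P₂ = 123 kPa.
W = 0 (no volume change).
ΔU = nCvΔT = 0.779×30.8×(659−268) = 9380 J.
Q = ΔU = 9380 J.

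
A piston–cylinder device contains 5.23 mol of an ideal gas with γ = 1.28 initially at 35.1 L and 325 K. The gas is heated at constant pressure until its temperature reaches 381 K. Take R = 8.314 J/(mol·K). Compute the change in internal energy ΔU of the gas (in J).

8700 J

P₁ = nRT₁/V₁ = 5.23×8.314×325/35.1 = 403 kPa.
Isobaric: P stays 403 kPa; V/T = const ⇒ T₂ = 381 K, V₂ = 41.1 L.
For an ideal gas ΔU = nCvΔT with Cv = R/(γ−1) = 29.7 J/(mol·K).
ΔU = 5.23×29.7×(381−325) = 8700 J.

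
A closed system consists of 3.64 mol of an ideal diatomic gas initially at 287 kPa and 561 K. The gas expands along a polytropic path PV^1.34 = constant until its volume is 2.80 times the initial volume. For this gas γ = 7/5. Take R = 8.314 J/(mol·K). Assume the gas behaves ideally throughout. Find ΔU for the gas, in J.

V₁ = nRT₁/P₁ = 3.64×8.314×561/287 = 59.2 L.
Polytropic n=1.34: T₂ = T₁(V₁/V₂)^(n−1) = 561×(0.357)^0.34 = 395 K; P₂ = P₁(V₁/V₂)^n = 72.2 kPa.
For an ideal gas ΔU = nCvΔT with Cv = (5/2)R = 20.8 J/(mol·K).
ΔU = 3.64×20.8×(395−561) = -12500 J.

-12500 J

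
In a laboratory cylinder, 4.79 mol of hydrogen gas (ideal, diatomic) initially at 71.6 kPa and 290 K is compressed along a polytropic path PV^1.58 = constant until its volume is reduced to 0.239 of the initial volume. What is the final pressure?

687 kPa

V₁ = nRT₁/P₁ = 4.79×8.314×290/71.6 = 161 L.
Polytropic n=1.58: T₂ = T₁(V₁/V₂)^(n−1) = 290×(4.18)^0.58 = 665 K; P₂ = P₁(V₁/V₂)^n = 687 kPa.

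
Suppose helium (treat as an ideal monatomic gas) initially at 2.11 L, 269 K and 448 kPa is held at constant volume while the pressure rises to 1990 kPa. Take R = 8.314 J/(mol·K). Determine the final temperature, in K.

Isochoric: V stays 2.11 L; P/T = const ⇒ T₂ = 1190 K, P₂ = 1990 kPa.

1190 K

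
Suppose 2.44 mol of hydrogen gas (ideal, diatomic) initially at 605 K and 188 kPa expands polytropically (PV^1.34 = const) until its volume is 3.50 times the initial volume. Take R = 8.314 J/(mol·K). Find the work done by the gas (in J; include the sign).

V₁ = nRT₁/P₁ = 2.44×8.314×605/188 = 65.3 L.
Polytropic n=1.34: T₂ = T₁(V₁/V₂)^(n−1) = 605×(0.286)^0.34 = 395 K; P₂ = P₁(V₁/V₂)^n = 35.1 kPa.
W = (P₁V₁−P₂V₂)/(n−1) = (188×65.3−35.1×228)/0.34 = 12500 J.

12500 J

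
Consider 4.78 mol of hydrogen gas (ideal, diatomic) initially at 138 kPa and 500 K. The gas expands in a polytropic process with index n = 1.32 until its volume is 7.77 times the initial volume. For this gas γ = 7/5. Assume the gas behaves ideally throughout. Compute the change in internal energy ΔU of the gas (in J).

-23900 J

V₁ = nRT₁/P₁ = 4.78×8.314×500/138 = 144 L.
Polytropic n=1.32: T₂ = T₁(V₁/V₂)^(n−1) = 500×(0.129)^0.32 = 259 K; P₂ = P₁(V₁/V₂)^n = 9.22 kPa.
For an ideal gas ΔU = nCvΔT with Cv = (5/2)R = 20.8 J/(mol·K).
ΔU = 4.78×20.8×(259−500) = -23900 J.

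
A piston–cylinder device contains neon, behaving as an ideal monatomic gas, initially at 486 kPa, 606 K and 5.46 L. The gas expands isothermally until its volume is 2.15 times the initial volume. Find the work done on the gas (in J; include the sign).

n = P₁V₁/(RT₁) = 486×5.46/(8.314×606) = 0.527 mol.
Isothermal: T stays 606 K; PV = const ⇒ V₂ = 11.7 L, P₂ = 226 kPa.
W = nRT ln(V₂/V₁) = 0.527×8.314×606×ln(2.15) = 2030 J.
Work done on the gas = −W_by = -2030 J.

-2030 J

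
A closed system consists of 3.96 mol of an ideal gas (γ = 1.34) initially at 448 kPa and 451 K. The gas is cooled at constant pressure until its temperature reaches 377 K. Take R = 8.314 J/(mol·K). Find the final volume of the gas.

27.7 L

V₁ = nRT₁/P₁ = 3.96×8.314×451/448 = 33.1 L.
Isobaric: P stays 448 kPa; V/T = const ⇒ T₂ = 377 K, V₂ = 27.7 L.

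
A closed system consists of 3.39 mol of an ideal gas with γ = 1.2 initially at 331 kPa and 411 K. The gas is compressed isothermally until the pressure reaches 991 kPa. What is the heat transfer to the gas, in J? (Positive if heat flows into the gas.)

-12700 J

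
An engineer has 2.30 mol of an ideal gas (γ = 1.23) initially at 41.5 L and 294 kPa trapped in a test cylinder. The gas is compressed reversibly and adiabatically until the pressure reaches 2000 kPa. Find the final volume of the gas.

8.73 L

T₁ = P₁V₁/(nR) = 294×41.5/(2.30×8.314) = 638 K.
Adiabatic: T₂/T₁ = (P₂/P₁)^((γ−1)/γ) ⇒ T₂ = 638×(6.80)^0.187 = 913 K; V₂ = 8.73 L.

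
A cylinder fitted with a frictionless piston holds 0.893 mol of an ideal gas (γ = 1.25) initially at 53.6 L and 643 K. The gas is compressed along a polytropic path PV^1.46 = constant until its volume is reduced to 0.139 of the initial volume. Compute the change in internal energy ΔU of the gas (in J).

P₁ = nRT₁/V₁ = 0.893×8.314×643/53.6 = 89.1 kPa.
Polytropic n=1.46: T₂ = T₁(V₁/V₂)^(n−1) = 643×(7.19)^0.46 = 1590 K; P₂ = P₁(V₁/V₂)^n = 1590 kPa.
For an ideal gas ΔU = nCvΔT with Cv = R/(γ−1) = 33.3 J/(mol·K).
ΔU = 0.893×33.3×(1590−643) = 28200 J.

28200 J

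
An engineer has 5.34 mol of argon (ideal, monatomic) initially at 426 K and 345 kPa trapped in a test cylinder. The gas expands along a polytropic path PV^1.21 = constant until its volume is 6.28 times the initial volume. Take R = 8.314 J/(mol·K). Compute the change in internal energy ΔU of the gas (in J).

V₁ = nRT₁/P₁ = 5.34×8.314×426/345 = 54.8 L.
Polytropic n=1.21: T₂ = T₁(V₁/V₂)^(n−1) = 426×(0.159)^0.21 = 290 K; P₂ = P₁(V₁/V₂)^n = 37.3 kPa.
For an ideal gas ΔU = nCvΔT with Cv = (3/2)R = 12.5 J/(mol·K).
ΔU = 5.34×12.5×(290−426) = -9080 J.

-9080 J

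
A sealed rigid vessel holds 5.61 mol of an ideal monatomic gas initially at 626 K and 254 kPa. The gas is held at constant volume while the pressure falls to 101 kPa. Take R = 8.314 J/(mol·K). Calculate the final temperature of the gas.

V₁ = nRT₁/P₁ = 5.61×8.314×626/254 = 115 L.
Isochoric: V stays 115 L; P/T = const ⇒ T₂ = 249 K, P₂ = 101 kPa.

249 K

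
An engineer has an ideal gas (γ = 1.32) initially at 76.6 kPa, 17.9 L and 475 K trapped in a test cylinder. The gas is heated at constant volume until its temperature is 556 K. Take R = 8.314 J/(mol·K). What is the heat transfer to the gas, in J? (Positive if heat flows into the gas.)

n = P₁V₁/(RT₁) = 76.6×17.9/(8.314×475) = 0.347 mol.
Isochoric: V stays 17.9 L; P/T = const ⇒ T₂ = 556 K, P₂ = 89.7 kPa.
W = 0 (no volume change).
ΔU = nCvΔT = 0.347×26.0×(556−475) = 731 J.
Q = ΔU = 731 J.

731 J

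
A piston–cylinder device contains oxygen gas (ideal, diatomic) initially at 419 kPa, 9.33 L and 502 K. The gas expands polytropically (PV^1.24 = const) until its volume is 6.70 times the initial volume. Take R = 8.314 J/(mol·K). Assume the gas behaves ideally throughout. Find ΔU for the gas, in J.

n = P₁V₁/(RT₁) = 419×9.33/(8.314×502) = 0.937 mol.
Polytropic n=1.24: T₂ = T₁(V₁/V₂)^(n−1) = 502×(0.149)^0.24 = 318 K; P₂ = P₁(V₁/V₂)^n = 39.6 kPa.
For an ideal gas ΔU = nCvΔT with Cv = (5/2)R = 20.8 J/(mol·K).
ΔU = 0.937×20.8×(318−502) = -3580 J.

-3580 J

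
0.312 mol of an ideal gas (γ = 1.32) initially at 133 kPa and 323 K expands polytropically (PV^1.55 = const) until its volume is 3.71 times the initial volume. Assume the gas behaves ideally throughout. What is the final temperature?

V₁ = nRT₁/P₁ = 0.312×8.314×323/133 = 6.30 L.
Polytropic n=1.55: T₂ = T₁(V₁/V₂)^(n−1) = 323×(0.270)^0.55 = 157 K; P₂ = P₁(V₁/V₂)^n = 17.4 kPa.

157 K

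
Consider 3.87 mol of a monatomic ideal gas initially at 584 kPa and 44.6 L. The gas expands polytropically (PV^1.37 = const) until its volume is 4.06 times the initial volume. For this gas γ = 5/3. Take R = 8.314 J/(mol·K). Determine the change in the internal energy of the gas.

T₁ = P₁V₁/(nR) = 584×44.6/(3.87×8.314) = 810 K.
Polytropic n=1.37: T₂ = T₁(V₁/V₂)^(n−1) = 810×(0.246)^0.37 = 482 K; P₂ = P₁(V₁/V₂)^n = 85.7 kPa.
For an ideal gas ΔU = nCvΔT with Cv = (3/2)R = 12.5 J/(mol·K).
ΔU = 3.87×12.5×(482−810) = -15800 J.

-15800 J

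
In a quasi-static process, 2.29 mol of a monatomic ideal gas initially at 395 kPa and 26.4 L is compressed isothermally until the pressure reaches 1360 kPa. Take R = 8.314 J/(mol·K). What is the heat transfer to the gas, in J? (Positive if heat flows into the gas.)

-12900 J

T₁ = P₁V₁/(nR) = 395×26.4/(2.29×8.314) = 548 K.
Isothermal: T stays 548 K; PV = const ⇒ V₂ = 7.67 L, P₂ = 1360 kPa.
ΔU = 0 (ideal gas, T constant).
W = nRT ln(V₂/V₁) = 2.29×8.314×548×ln(0.290) = -12900 J.
Q = ΔU + W = -12900 J.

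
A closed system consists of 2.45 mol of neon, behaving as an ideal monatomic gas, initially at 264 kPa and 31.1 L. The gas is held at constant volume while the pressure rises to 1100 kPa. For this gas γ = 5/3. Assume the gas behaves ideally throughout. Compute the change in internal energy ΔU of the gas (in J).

39000 J

T₁ = P₁V₁/(nR) = 264×31.1/(2.45×8.314) = 403 K.
Isochoric: V stays 31.1 L; P/T = const ⇒ T₂ = 1680 K, P₂ = 1100 kPa.
For an ideal gas ΔU = nCvΔT with Cv = (3/2)R = 12.5 J/(mol·K).
ΔU = 2.45×12.5×(1680−403) = 39000 J.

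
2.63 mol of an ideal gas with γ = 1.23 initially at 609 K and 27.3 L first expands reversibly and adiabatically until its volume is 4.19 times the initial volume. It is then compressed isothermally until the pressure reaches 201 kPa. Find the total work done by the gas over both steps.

7870 J

P₁ = nRT₁/V₁ = 2.63×8.314×609/27.3 = 488 kPa.
Step 1 — Adiabatic: TV^(γ−1) = const ⇒ T₂ = 609×(0.239)^0.230 = 438 K; PV^γ = const ⇒ P₂ = 83.7 kPa.
ΔU = nCvΔT = 2.63×36.1×(438−609) = -16300 J.
Q = 0 for an adiabatic process, so W = −ΔU = 16300 J.
State after step 1: P = 83.7 kPa, V = 114 L, T = 438 K.
Step 2 — Isothermal: T stays 438 K; PV = const ⇒ V₂ = 47.7 L, P₂ = 201 kPa.
ΔU = 0 (ideal gas, T constant).
W = nRT ln(V₂/V₁) = 2.63×8.314×438×ln(0.417) = -8390 J.
Q = ΔU + W = -8390 J.
Net over both steps: W = 7870 J, Q = -8390 J, ΔU = -16300 J.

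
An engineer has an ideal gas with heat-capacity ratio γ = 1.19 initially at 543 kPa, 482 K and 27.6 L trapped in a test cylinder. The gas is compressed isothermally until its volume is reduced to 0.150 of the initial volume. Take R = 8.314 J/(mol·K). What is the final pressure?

Isothermal: T stays 482 K; PV = const ⇒ V₂ = 4.14 L, P₂ = 3620 kPa.

3620 kPa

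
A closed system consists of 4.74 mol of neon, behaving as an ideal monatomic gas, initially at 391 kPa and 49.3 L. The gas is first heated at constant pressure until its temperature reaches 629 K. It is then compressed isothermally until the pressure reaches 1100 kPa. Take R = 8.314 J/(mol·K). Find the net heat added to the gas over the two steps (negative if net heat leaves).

-11900 J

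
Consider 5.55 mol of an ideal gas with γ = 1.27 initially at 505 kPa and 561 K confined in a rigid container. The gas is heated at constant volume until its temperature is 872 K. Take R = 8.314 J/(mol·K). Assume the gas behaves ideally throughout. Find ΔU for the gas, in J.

V₁ = nRT₁/P₁ = 5.55×8.314×561/505 = 51.3 L.
Isochoric: V stays 51.3 L; P/T = const ⇒ T₂ = 872 K, P₂ = 785 kPa.
For an ideal gas ΔU = nCvΔT with Cv = R/(γ−1) = 30.8 J/(mol·K).
ΔU = 5.55×30.8×(872−561) = 53100 J.

53100 J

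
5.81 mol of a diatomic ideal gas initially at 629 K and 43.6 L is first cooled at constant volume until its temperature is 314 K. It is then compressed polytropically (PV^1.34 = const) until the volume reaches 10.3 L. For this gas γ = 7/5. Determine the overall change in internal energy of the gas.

-14000 J

P₁ = nRT₁/V₁ = 5.81×8.314×629/43.6 = 697 kPa.
Step 1 — Isochoric: V stays 43.6 L; P/T = const ⇒ T₂ = 314 K, P₂ = 348 kPa.
W = 0 (no volume change).
ΔU = nCvΔT = 5.81×20.8×(314−629) = -38000 J.
Q = ΔU = -38000 J.
State after step 1: P = 348 kPa, V = 43.6 L, T = 314 K.
Step 2 — Polytropic n=1.34: T₂ = T₁(V₁/V₂)^(n−1) = 314×(4.23)^0.34 = 513 K; P₂ = P₁(V₁/V₂)^n = 2410 kPa.
W = (P₁V₁−P₂V₂)/(n−1) = (348×43.6−2410×10.3)/0.34 = -28300 J.
ΔU = nCvΔT = 5.81×20.8×(513−314) = 24000 J.
Q = ΔU + W = -4240 J.
Net over both steps: W = -28300 J, Q = -42300 J, ΔU = -14000 J.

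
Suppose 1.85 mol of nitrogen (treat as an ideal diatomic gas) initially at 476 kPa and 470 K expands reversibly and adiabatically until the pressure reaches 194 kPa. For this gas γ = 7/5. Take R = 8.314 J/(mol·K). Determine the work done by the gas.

4090 J

V₁ = nRT₁/P₁ = 1.85×8.314×470/476 = 15.2 L.
Adiabatic: T₂/T₁ = (P₂/P₁)^((γ−1)/γ) ⇒ T₂ = 470×(0.408)^0.286 = 364 K; V₂ = 28.8 L.
ΔU = nCvΔT = 1.85×20.8×(364−470) = -4090 J.
Q = 0 for an adiabatic process, so W = −ΔU = 4090 J.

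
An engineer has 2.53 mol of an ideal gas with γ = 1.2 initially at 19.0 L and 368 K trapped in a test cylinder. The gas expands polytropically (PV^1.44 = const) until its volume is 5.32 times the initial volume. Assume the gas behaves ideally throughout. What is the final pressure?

36.7 kPa

P₁ = nRT₁/V₁ = 2.53×8.314×368/19.0 = 407 kPa.
Polytropic n=1.44: T₂ = T₁(V₁/V₂)^(n−1) = 368×(0.188)^0.44 = 176 K; P₂ = P₁(V₁/V₂)^n = 36.7 kPa.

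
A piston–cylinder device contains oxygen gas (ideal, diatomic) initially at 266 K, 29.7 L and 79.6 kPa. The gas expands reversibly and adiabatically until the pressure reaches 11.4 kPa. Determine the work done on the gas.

-2520 J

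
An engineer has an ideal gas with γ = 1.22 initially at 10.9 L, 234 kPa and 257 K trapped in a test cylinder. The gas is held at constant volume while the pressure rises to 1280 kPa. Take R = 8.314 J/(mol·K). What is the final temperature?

1410 K

Isochoric: V stays 10.9 L; P/T = const ⇒ T₂ = 1410 K, P₂ = 1280 kPa.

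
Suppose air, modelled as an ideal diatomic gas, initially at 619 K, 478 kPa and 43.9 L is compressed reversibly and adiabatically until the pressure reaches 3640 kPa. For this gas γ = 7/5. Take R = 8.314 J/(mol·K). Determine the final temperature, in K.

1110 K

Adiabatic: T₂/T₁ = (P₂/P₁)^((γ−1)/γ) ⇒ T₂ = 619×(7.62)^0.286 = 1110 K; V₂ = 10.3 L.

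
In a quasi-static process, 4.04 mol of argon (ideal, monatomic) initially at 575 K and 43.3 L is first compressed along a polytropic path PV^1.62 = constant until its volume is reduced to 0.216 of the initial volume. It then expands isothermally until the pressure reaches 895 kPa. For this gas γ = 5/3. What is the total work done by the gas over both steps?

P₁ = nRT₁/V₁ = 4.04×8.314×575/43.3 = 446 kPa.
Step 1 — Polytropic n=1.62: T₂ = T₁(V₁/V₂)^(n−1) = 575×(4.63)^0.62 = 1490 K; P₂ = P₁(V₁/V₂)^n = 5340 kPa.
W = (P₁V₁−P₂V₂)/(n−1) = (446×43.3−5340×9.35)/0.62 = -49400 J.
ΔU = nCvΔT = 4.04×12.5×(1490−575) = 45900 J.
Q = ΔU + W = -3460 J.
State after step 1: P = 5340 kPa, V = 9.35 L, T = 1490 K.
Step 2 — Isothermal: T stays 1490 K; PV = const ⇒ V₂ = 55.8 L, P₂ = 895 kPa.
ΔU = 0 (ideal gas, T constant).
W = nRT ln(V₂/V₁) = 4.04×8.314×1490×ln(5.97) = 89200 J.
Q = ΔU + W = 89200 J.
Net over both steps: W = 39800 J, Q = 85800 J, ΔU = 45900 J.

39800 J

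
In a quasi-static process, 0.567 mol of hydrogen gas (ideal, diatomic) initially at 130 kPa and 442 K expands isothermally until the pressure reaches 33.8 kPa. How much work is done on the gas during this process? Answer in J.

V₁ = nRT₁/P₁ = 0.567×8.314×442/130 = 16.0 L.
Isothermal: T stays 442 K; PV = const ⇒ V₂ = 61.6 L, P₂ = 33.8 kPa.
W = nRT ln(V₂/V₁) = 0.567×8.314×442×ln(3.85) = 2810 J.
Work done on the gas = −W_by = -2810 J.

-2810 J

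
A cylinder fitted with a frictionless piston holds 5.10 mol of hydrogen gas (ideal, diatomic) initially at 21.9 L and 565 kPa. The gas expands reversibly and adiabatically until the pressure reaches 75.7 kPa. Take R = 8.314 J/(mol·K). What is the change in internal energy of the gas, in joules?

T₁ = P₁V₁/(nR) = 565×21.9/(5.10×8.314) = 292 K.
Adiabatic: T₂/T₁ = (P₂/P₁)^((γ−1)/γ) ⇒ T₂ = 292×(0.134)^0.286 = 164 K; V₂ = 92.0 L.
For an ideal gas ΔU = nCvΔT with Cv = (5/2)R = 20.8 J/(mol·K).
ΔU = 5.10×20.8×(164−292) = -13500 J.

-13500 J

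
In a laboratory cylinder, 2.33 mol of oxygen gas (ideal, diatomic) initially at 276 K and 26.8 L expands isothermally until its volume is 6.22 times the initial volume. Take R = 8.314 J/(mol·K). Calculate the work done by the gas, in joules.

P₁ = nRT₁/V₁ = 2.33×8.314×276/26.8 = 199 kPa.
Isothermal: T stays 276 K; PV = const ⇒ V₂ = 167 L, P₂ = 32.1 kPa.
W = nRT ln(V₂/V₁) = 2.33×8.314×276×ln(6.22) = 9770 J.

9770 J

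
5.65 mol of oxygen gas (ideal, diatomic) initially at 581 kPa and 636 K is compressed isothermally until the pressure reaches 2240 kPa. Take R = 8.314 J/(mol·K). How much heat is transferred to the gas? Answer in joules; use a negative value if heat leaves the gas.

V₁ = nRT₁/P₁ = 5.65×8.314×636/581 = 51.4 L.
Isothermal: T stays 636 K; PV = const ⇒ V₂ = 13.3 L, P₂ = 2240 kPa.
ΔU = 0 (ideal gas, T constant).
W = nRT ln(V₂/V₁) = 5.65×8.314×636×ln(0.259) = -40300 J.
Q = ΔU + W = -40300 J.

-40300 J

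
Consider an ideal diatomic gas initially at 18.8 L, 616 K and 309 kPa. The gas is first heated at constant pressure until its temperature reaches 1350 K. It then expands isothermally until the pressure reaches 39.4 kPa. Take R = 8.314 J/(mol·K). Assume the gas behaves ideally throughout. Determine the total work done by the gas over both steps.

n = P₁V₁/(RT₁) = 309×18.8/(8.314×616) = 1.13 mol.
Step 1 — Isobaric: P stays 309 kPa; V/T = const ⇒ T₂ = 1350 K, V₂ = 41.2 L.
W = PΔV = 309×(41.2−18.8) kPa·L = 6920 J.
ΔU = nCvΔT = 1.13×20.8×(1350−616) = 17300 J.
Q = ΔU + W = nCpΔT = 24200 J.
State after step 1: P = 309 kPa, V = 41.2 L, T = 1350 K.
Step 2 — Isothermal: T stays 1350 K; PV = const ⇒ V₂ = 323 L, P₂ = 39.4 kPa.
ΔU = 0 (ideal gas, T constant).
W = nRT ln(V₂/V₁) = 1.13×8.314×1350×ln(7.84) = 26200 J.
Q = ΔU + W = 26200 J.
Net over both steps: W = 33100 J, Q = 50400 J, ΔU = 17300 J.

33100 J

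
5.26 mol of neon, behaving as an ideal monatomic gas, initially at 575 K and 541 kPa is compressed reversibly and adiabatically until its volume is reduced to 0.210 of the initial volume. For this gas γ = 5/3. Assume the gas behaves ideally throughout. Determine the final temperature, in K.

V₁ = nRT₁/P₁ = 5.26×8.314×575/541 = 46.5 L.
Adiabatic: TV^(γ−1) = const ⇒ T₂ = 575×(4.76)^0.667 = 1630 K; PV^γ = const ⇒ P₂ = 7290 kPa.

1630 K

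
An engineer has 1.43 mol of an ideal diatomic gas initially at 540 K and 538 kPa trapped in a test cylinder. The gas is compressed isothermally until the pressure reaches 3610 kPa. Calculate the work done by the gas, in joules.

-12200 J

V₁ = nRT₁/P₁ = 1.43×8.314×540/538 = 11.9 L.
Isothermal: T stays 540 K; PV = const ⇒ V₂ = 1.78 L, P₂ = 3610 kPa.
W = nRT ln(V₂/V₁) = 1.43×8.314×540×ln(0.149) = -12200 J.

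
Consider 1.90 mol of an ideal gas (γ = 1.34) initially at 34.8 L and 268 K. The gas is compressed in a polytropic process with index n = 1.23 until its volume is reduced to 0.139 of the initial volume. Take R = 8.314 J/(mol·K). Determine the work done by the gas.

P₁ = nRT₁/V₁ = 1.90×8.314×268/34.8 = 122 kPa.
Polytropic n=1.23: T₂ = T₁(V₁/V₂)^(n−1) = 268×(7.19)^0.23 = 422 K; P₂ = P₁(V₁/V₂)^n = 1380 kPa.
W = (P₁V₁−P₂V₂)/(n−1) = (122×34.8−1380×4.84)/0.23 = -10600 J.

-10600 J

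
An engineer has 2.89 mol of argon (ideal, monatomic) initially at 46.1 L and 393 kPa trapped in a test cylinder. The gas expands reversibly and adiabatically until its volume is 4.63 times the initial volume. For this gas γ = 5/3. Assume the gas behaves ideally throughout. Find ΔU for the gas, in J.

T₁ = P₁V₁/(nR) = 393×46.1/(2.89×8.314) = 754 K.
Adiabatic: TV^(γ−1) = const ⇒ T₂ = 754×(0.216)^0.667 = 271 K; PV^γ = const ⇒ P₂ = 30.6 kPa.
For an ideal gas ΔU = nCvΔT with Cv = (3/2)R = 12.5 J/(mol·K).
ΔU = 2.89×12.5×(271−754) = -17400 J.

-17400 J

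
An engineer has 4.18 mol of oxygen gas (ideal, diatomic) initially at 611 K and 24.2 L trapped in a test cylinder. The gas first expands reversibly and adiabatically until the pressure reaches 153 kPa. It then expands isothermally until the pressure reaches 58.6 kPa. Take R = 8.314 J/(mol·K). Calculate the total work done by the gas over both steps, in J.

P₁ = nRT₁/V₁ = 4.18×8.314×611/24.2 = 877 kPa.
Step 1 — Adiabatic: T₂/T₁ = (P₂/P₁)^((γ−1)/γ) ⇒ T₂ = 611×(0.174)^0.286 = 371 K; V₂ = 84.3 L.
ΔU = nCvΔT = 4.18×20.8×(371−611) = -20900 J.
Q = 0 for an adiabatic process, so W = −ΔU = 20900 J.
State after step 1: P = 153 kPa, V = 84.3 L, T = 371 K.
Step 2 — Isothermal: T stays 371 K; PV = const ⇒ V₂ = 220 L, P₂ = 58.6 kPa.
ΔU = 0 (ideal gas, T constant).
W = nRT ln(V₂/V₁) = 4.18×8.314×371×ln(2.61) = 12400 J.
Q = ΔU + W = 12400 J.
Net over both steps: W = 33200 J, Q = 12400 J, ΔU = -20900 J.

33200 J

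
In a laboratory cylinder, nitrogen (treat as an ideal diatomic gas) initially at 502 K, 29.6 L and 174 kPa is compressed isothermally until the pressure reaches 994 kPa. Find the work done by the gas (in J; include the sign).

-8980 J

n = P₁V₁/(RT₁) = 174×29.6/(8.314×502) = 1.23 mol.
Isothermal: T stays 502 K; PV = const ⇒ V₂ = 5.18 L, P₂ = 994 kPa.
W = nRT ln(V₂/V₁) = 1.23×8.314×502×ln(0.175) = -8980 J.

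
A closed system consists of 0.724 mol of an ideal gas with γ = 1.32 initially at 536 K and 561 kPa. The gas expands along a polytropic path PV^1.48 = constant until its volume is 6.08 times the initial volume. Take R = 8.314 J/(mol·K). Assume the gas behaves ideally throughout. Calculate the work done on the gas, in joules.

-3900 J

V₁ = nRT₁/P₁ = 0.724×8.314×536/561 = 5.75 L.
Polytropic n=1.48: T₂ = T₁(V₁/V₂)^(n−1) = 536×(0.164)^0.48 = 225 K; P₂ = P₁(V₁/V₂)^n = 38.8 kPa.
W = (P₁V₁−P₂V₂)/(n−1) = (561×5.75−38.8×35.0)/0.48 = 3900 J.
Work done on the gas = −W_by = -3900 J.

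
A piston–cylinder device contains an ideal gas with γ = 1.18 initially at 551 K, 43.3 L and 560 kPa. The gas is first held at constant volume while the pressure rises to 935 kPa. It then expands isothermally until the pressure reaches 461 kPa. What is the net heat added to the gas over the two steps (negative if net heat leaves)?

119000 J

n = P₁V₁/(RT₁) = 560×43.3/(8.314×551) = 5.29 mol.
Step 1 — Isochoric: V stays 43.3 L; P/T = const ⇒ T₂ = 920 K, P₂ = 935 kPa.
W = 0 (no volume change).
ΔU = nCvΔT = 5.29×46.2×(920−551) = 90200 J.
Q = ΔU = 90200 J.
State after step 1: P = 935 kPa, V = 43.3 L, T = 920 K.
Step 2 — Isothermal: T stays 920 K; PV = const ⇒ V₂ = 87.8 L, P₂ = 461 kPa.
ΔU = 0 (ideal gas, T constant).
W = nRT ln(V₂/V₁) = 5.29×8.314×920×ln(2.03) = 28600 J.
Q = ΔU + W = 28600 J.
Net over both steps: W = 28600 J, Q = 119000 J, ΔU = 90200 J.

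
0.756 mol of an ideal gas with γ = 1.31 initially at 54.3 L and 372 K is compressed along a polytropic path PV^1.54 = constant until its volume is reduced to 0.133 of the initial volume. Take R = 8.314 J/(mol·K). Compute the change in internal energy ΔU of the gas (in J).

14900 J

P₁ = nRT₁/V₁ = 0.756×8.314×372/54.3 = 43.1 kPa.
Polytropic n=1.54: T₂ = T₁(V₁/V₂)^(n−1) = 372×(7.52)^0.54 = 1110 K; P₂ = P₁(V₁/V₂)^n = 962 kPa.
For an ideal gas ΔU = nCvΔT with Cv = R/(γ−1) = 26.8 J/(mol·K).
ΔU = 0.756×26.8×(1110−372) = 14900 J.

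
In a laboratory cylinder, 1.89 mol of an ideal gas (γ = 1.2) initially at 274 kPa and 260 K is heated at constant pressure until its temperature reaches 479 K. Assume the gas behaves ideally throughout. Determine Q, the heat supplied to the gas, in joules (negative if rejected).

V₁ = nRT₁/P₁ = 1.89×8.314×260/274 = 14.9 L.
Isobaric: P stays 274 kPa; V/T = const ⇒ T₂ = 479 K, V₂ = 27.5 L.
W = PΔV = 274×(27.5−14.9) kPa·L = 3440 J.
ΔU = nCvΔT = 1.89×41.6×(479−260) = 17200 J.
Q = ΔU + W = nCpΔT = 20600 J.

20600 J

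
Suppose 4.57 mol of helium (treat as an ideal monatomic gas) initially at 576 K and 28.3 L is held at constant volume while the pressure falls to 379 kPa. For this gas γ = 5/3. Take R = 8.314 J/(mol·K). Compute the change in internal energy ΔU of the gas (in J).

P₁ = nRT₁/V₁ = 4.57×8.314×576/28.3 = 773 kPa.
Isochoric: V stays 28.3 L; P/T = const ⇒ T₂ = 282 K, P₂ = 379 kPa.
For an ideal gas ΔU = nCvΔT with Cv = (3/2)R = 12.5 J/(mol·K).
ΔU = 4.57×12.5×(282−576) = -16700 J.

-16700 J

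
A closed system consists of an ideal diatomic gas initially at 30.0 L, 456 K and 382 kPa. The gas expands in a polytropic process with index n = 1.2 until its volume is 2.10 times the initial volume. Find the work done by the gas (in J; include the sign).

7900 J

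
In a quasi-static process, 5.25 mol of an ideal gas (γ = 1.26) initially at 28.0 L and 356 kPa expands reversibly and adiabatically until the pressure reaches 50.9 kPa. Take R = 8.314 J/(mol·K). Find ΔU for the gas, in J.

T₁ = P₁V₁/(nR) = 356×28.0/(5.25×8.314) = 228 K.
Adiabatic: T₂/T₁ = (P₂/P₁)^((γ−1)/γ) ⇒ T₂ = 228×(0.143)^0.206 = 153 K; V₂ = 131 L.
For an ideal gas ΔU = nCvΔT with Cv = R/(γ−1) = 32.0 J/(mol·K).
ΔU = 5.25×32.0×(153−228) = -12700 J.

-12700 J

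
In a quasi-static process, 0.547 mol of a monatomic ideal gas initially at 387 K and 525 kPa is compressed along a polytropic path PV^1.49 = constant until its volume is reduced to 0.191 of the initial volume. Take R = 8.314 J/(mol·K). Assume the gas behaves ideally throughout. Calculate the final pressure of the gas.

6190 kPa

V₁ = nRT₁/P₁ = 0.547×8.314×387/525 = 3.35 L.
Polytropic n=1.49: T₂ = T₁(V₁/V₂)^(n−1) = 387×(5.24)^0.49 = 871 K; P₂ = P₁(V₁/V₂)^n = 6190 kPa.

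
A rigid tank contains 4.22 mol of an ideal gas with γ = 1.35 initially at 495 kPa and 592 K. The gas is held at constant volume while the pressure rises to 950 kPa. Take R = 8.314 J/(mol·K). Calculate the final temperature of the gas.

1140 K

V₁ = nRT₁/P₁ = 4.22×8.314×592/495 = 42.0 L.
Isochoric: V stays 42.0 L; P/T = const ⇒ T₂ = 1140 K, P₂ = 950 kPa.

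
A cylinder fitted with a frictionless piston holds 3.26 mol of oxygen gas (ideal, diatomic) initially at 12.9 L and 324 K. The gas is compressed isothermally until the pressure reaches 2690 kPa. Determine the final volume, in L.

3.26 L

P₁ = nRT₁/V₁ = 3.26×8.314×324/12.9 = 681 kPa.
Isothermal: T stays 324 K; PV = const ⇒ V₂ = 3.26 L, P₂ = 2690 kPa.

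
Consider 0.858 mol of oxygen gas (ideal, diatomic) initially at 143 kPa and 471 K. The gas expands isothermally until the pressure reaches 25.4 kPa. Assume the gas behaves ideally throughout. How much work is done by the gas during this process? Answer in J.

5810 J

V₁ = nRT₁/P₁ = 0.858×8.314×471/143 = 23.5 L.
Isothermal: T stays 471 K; PV = const ⇒ V₂ = 132 L, P₂ = 25.4 kPa.
W = nRT ln(V₂/V₁) = 0.858×8.314×471×ln(5.63) = 5810 J.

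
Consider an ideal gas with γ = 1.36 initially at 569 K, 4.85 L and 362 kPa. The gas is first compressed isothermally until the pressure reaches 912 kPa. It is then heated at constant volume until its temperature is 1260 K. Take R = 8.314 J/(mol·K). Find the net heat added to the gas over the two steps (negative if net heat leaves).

n = P₁V₁/(RT₁) = 362×4.85/(8.314×569) = 0.371 mol.
Step 1 — Isothermal: T stays 569 K; PV = const ⇒ V₂ = 1.93 L, P₂ = 912 kPa.
ΔU = 0 (ideal gas, T constant).
W = nRT ln(V₂/V₁) = 0.371×8.314×569×ln(0.397) = -1620 J.
Q = ΔU + W = -1620 J.
State after step 1: P = 912 kPa, V = 1.93 L, T = 569 K.
Step 2 — Isochoric: V stays 1.93 L; P/T = const ⇒ T₂ = 1260 K, P₂ = 2020 kPa.
W = 0 (no volume change).
ΔU = nCvΔT = 0.371×23.1×(1260−569) = 5920 J.
Q = ΔU = 5920 J.
Net over both steps: W = -1620 J, Q = 4300 J, ΔU = 5920 J.

4300 J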